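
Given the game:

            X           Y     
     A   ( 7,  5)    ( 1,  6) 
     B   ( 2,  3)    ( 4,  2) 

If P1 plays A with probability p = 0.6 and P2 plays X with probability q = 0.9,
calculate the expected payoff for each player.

E[P1] = 4.72, E[P2] = 4.22

Work:
E[P1] = p·q·π₁(A,X) + p·(1-q)·π₁(A,Y) + (1-p)·q·π₁(B,X) + (1-p)·(1-q)·π₁(B,Y)
= 0.6·0.9·7 + 0.6·0.1·1 + 0.4·0.9·2 + 0.4·0.1·4
= 4.72

E[P2] = 4.22 (similar calculation)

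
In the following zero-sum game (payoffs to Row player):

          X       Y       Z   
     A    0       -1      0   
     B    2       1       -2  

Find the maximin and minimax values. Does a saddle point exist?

Maximin = -1, Minimax = 0, Saddle: False

Work:
Row minimums: [-1, -2] → maximin = -1
Column maximums: [2, 1, 0] → minimax = 0
No saddle point (maximin ≠ minimax). Mixed strategy needed.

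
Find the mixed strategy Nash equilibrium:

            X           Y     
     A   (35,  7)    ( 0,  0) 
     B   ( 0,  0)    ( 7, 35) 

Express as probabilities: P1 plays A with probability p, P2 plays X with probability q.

p = 0.8333, q = 0.1667

Work:
Find probabilities that make opponent indifferent:
P2 chooses q to make P1 indifferent between A and B
P1 chooses p to make P2 indifferent between X and Y
Mixed NE: P1 plays (A: 0.8333, B: 0.1667), P2 plays (X: 0.1667, Y: 0.8333)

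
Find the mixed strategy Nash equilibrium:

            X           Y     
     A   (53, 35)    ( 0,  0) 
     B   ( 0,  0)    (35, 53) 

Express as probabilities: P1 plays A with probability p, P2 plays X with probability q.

p = 0.6023, q = 0.3977

Work:
Find probabilities that make opponent indifferent:
P2 chooses q to make P1 indifferent between A and B
P1 chooses p to make P2 indifferent between X and Y
Mixed NE: P1 plays (A: 0.6023, B: 0.3977), P2 plays (X: 0.3977, Y: 0.6023)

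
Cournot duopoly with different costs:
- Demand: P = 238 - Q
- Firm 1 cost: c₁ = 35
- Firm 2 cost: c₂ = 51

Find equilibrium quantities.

q₁* = 73.0, q₂* = 57.0

Work:
Reaction: q₁ = (238 - 35 - q₂)/2
Reaction: q₂ = (238 - 51 - q₁)/2
Solve simultaneously:
q₁* = (238 - 2×35 + 51)/3 = 73.0
q₂* = (238 - 2×51 + 35)/3 = 57.0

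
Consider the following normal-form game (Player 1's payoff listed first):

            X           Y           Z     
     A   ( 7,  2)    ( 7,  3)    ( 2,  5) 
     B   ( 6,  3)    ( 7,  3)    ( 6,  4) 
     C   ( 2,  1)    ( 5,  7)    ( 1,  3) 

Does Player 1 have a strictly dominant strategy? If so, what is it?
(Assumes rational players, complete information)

No strictly dominant strategy exists for Player 1

Work:
A strategy strictly dominates another if it gives a strictly higher payoff against every opponent action. Compare each pair of P1's strategies column-by-column:
  A vs B: [7 vs 6, 7 vs 7, 2 vs 6] → A does not strictly dominate B (column Y: 7 ≤ 7)
  A vs C: [7 vs 2, 7 vs 5, 2 vs 1] → A strictly dominates C
  B vs A: [6 vs 7, 7 vs 7, 6 vs 2] → B does not strictly dominate A (column X: 6 ≤ 7)
  B vs C: [6 vs 2, 7 vs 5, 6 vs 1] → B strictly dominates C
  C vs A: [2 vs 7, 5 vs 7, 1 vs 2] → C does not strictly dominate A (column X: 2 ≤ 7)
  C vs B: [2 vs 6, 5 vs 7, 1 vs 6] → C does not strictly dominate B (column X: 2 ≤ 6)
No single strategy strictly dominates all others → no strictly dominant strategy.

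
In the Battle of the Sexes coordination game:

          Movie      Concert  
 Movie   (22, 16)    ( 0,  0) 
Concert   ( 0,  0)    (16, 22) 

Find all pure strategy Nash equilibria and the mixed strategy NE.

Pure NE: (Movie, Movie) and (Concert, Concert); Mixed NE: p = 0.5789, q = 0.4211

Work:
Check pure NE:
(Movie, Movie): (22, 16) - no unilateral deviation beneficial
(Concert, Concert): (16, 22) - no unilateral deviation beneficial
Mixed NE: P1 plays Movie with p = 0.5789, P2 plays Movie with q = 0.4211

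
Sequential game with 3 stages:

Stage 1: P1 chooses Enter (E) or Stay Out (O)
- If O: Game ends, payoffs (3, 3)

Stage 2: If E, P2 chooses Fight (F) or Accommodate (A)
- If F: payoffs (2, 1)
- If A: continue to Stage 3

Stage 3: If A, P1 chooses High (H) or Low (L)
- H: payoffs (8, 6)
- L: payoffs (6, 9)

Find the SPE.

SPE: (E, A, H); Outcome (8, 6)

Work:
Stage 3: P1 chooses H (8 vs 6)
Stage 2: P2: F->1, A->6 (anticipating H). Choose A
Stage 1: P1: O->3, E->8 (anticipating A, H). Choose E
SPE path: E -> A -> H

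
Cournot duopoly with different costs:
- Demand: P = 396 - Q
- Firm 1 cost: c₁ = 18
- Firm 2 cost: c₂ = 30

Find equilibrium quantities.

q₁* = 130.0, q₂* = 118.0

Work:
Reaction: q₁ = (396 - 18 - q₂)/2
Reaction: q₂ = (396 - 30 - q₁)/2
Solve simultaneously:
q₁* = (396 - 2×18 + 30)/3 = 130.0
q₂* = (396 - 2×30 + 18)/3 = 118.0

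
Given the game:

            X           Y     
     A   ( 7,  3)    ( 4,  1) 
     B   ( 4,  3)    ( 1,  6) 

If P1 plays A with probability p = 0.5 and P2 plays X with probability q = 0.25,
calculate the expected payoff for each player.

E[P1] = 3.25, E[P2] = 3.375

Work:
E[P1] = p·q·π₁(A,X) + p·(1-q)·π₁(A,Y) + (1-p)·q·π₁(B,X) + (1-p)·(1-q)·π₁(B,Y)
= 0.5·0.25·7 + 0.5·0.75·4 + 0.5·0.25·4 + 0.5·0.75·1
= 3.25

E[P2] = 3.375 (similar calculation)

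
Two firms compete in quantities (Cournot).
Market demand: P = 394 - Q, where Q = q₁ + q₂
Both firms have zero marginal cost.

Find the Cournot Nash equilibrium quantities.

q₁* = q₂* = 131.33; P* = 131.33

Work:
Profit: π_i = P·q_i = (a - q_i - q_j)·q_i
FOC: ∂π_i/∂q_i = a - 2q_i - q_j = 0
Reaction function: q_i = (394 - q_j)/2
Symmetry: q* = 394/3 = 131.33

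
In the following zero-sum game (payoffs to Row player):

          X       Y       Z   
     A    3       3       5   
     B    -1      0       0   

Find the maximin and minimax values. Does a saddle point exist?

Maximin = 3, Minimax = 3, Saddle: True

Work:
Row minimums: [3, -1] → maximin = 3
Column maximums: [3, 3, 5] → minimax = 3
Saddle point exists! Game value = 3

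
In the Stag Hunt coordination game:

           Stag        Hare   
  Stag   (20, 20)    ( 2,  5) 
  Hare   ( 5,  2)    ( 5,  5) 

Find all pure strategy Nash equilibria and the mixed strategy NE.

Pure NE: (Stag, Stag) and (Hare, Hare); Mixed NE: p = 0.1667, q = 0.1667

Work:
Check pure NE:
(Stag, Stag): (20, 20) - no unilateral deviation beneficial
(Hare, Hare): (5, 5) - no unilateral deviation beneficial
Mixed NE: P1 plays Stag with p = 0.1667, P2 plays Stag with q = 0.1667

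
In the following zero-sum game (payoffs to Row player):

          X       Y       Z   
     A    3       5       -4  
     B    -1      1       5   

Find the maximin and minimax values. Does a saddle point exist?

Maximin = -1, Minimax = 3, Saddle: False

Work:
Row minimums: [-4, -1] → maximin = -1
Column maximums: [3, 5, 5] → minimax = 3
No saddle point (maximin ≠ minimax). Mixed strategy needed.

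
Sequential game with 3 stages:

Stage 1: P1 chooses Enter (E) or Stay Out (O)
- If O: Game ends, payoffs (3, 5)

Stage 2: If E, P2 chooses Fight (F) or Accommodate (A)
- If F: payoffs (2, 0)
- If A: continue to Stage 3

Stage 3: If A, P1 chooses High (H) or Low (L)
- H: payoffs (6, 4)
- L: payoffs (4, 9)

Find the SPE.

SPE: (E, A, H); Outcome (6, 4)

Work:
Stage 3: P1 chooses H (6 vs 4)
Stage 2: P2: F->0, A->4 (anticipating H). Choose A
Stage 1: P1: O->3, E->6 (anticipating A, H). Choose E
SPE path: E -> A -> H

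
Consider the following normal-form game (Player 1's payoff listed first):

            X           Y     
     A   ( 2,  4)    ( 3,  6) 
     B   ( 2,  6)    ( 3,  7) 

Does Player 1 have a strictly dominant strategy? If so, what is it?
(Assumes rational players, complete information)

No strictly dominant strategy exists for Player 1

Work:
A strategy strictly dominates another if it gives a strictly higher payoff against every opponent action. Compare each pair of P1's strategies column-by-column:
  A vs B: [2 vs 2, 3 vs 3] → A does not strictly dominate B (column X: 2 ≤ 2)
  B vs A: [2 vs 2, 3 vs 3] → B does not strictly dominate A (column X: 2 ≤ 2)
No single strategy strictly dominates all others → no strictly dominant strategy.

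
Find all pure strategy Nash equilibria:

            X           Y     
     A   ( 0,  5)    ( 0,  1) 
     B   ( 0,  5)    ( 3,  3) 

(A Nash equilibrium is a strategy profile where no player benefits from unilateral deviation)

Nash equilibrium: (A, X), (B, X)

Work:
Best responses:
  P1 vs X: payoffs [0, 0] → best response A/B (payoff 0)
  P1 vs Y: payoffs [0, 3] → best response B (payoff 3)
  P2 vs A: payoffs [5, 1] → best response X (payoff 5)
  P2 vs B: payoffs [5, 3] → best response X (payoff 5)
Mutual best responses: (A,X), (B,X) → Nash equilibria.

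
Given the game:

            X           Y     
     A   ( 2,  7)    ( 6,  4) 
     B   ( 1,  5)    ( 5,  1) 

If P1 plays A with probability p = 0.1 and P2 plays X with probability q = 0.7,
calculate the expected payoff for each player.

E[P1] = 2.3, E[P2] = 4.03

Work:
E[P1] = p·q·π₁(A,X) + p·(1-q)·π₁(A,Y) + (1-p)·q·π₁(B,X) + (1-p)·(1-q)·π₁(B,Y)
= 0.1·0.7·2 + 0.1·0.3·6 + 0.9·0.7·1 + 0.9·0.3·5
= 2.3

E[P2] = 4.03 (similar calculation)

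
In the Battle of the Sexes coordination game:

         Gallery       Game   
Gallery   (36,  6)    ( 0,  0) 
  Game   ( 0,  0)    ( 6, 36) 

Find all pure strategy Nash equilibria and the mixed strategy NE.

Pure NE: (Gallery, Gallery) and (Game, Game); Mixed NE: p = 0.8571, q = 0.1429

Work:
Check pure NE:
(Gallery, Gallery): (36, 6) - no unilateral deviation beneficial
(Game, Game): (6, 36) - no unilateral deviation beneficial
Mixed NE: P1 plays Gallery with p = 0.8571, P2 plays Gallery with q = 0.1429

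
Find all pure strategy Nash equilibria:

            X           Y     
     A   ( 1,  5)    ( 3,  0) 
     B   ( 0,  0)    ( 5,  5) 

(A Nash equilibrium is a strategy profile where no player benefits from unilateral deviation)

Nash equilibrium: (A, X), (B, Y)

Work:
Best responses:
  P1 vs X: payoffs [1, 0] → best response A (payoff 1)
  P1 vs Y: payoffs [3, 5] → best response B (payoff 5)
  P2 vs A: payoffs [5, 0] → best response X (payoff 5)
  P2 vs B: payoffs [0, 5] → best response Y (payoff 5)
Mutual best responses: (A,X), (B,Y) → Nash equilibria.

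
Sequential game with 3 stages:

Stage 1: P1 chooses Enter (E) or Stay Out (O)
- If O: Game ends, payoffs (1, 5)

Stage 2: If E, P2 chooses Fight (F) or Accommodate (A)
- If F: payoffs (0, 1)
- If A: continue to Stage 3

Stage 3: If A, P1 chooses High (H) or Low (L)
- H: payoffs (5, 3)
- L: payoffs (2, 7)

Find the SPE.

SPE: (E, A, H); Outcome (5, 3)

Work:
Stage 3: P1 chooses H (5 vs 2)
Stage 2: P2: F->1, A->3 (anticipating H). Choose A
Stage 1: P1: O->1, E->5 (anticipating A, H). Choose E
SPE path: E -> A -> H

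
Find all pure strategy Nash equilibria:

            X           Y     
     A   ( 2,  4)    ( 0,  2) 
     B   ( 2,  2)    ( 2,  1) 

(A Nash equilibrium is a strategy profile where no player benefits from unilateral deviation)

Nash equilibrium: (A, X), (B, X)

Work:
Best responses:
  P1 vs X: payoffs [2, 2] → best response A/B (payoff 2)
  P1 vs Y: payoffs [0, 2] → best response B (payoff 2)
  P2 vs A: payoffs [4, 2] → best response X (payoff 4)
  P2 vs B: payoffs [2, 1] → best response X (payoff 2)
Mutual best responses: (A,X), (B,X) → Nash equilibria.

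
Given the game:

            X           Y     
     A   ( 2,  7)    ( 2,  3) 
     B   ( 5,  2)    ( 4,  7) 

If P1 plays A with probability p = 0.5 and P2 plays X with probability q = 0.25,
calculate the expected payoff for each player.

E[P1] = 3.125, E[P2] = 4.875

Work:
E[P1] = p·q·π₁(A,X) + p·(1-q)·π₁(A,Y) + (1-p)·q·π₁(B,X) + (1-p)·(1-q)·π₁(B,Y)
= 0.5·0.25·2 + 0.5·0.75·2 + 0.5·0.25·5 + 0.5·0.75·4
= 3.125

E[P2] = 4.875 (similar calculation)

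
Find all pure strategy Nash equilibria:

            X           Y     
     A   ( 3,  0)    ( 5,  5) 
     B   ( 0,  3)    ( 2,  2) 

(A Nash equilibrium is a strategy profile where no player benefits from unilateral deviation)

Nash equilibrium: (A, Y)

Work:
Best responses:
  P1 vs X: payoffs [3, 0] → best response A (payoff 3)
  P1 vs Y: payoffs [5, 2] → best response A (payoff 5)
  P2 vs A: payoffs [0, 5] → best response Y (payoff 5)
  P2 vs B: payoffs [3, 2] → best response X (payoff 3)
Mutual best responses: (A,Y) → Nash equilibria.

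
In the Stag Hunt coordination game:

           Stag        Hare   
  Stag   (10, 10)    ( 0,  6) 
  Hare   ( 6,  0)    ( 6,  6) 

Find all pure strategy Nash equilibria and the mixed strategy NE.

Pure NE: (Stag, Stag) and (Hare, Hare); Mixed NE: p = 0.6, q = 0.6

Work:
Check pure NE:
(Stag, Stag): (10, 10) - no unilateral deviation beneficial
(Hare, Hare): (6, 6) - no unilateral deviation beneficial
Mixed NE: P1 plays Stag with p = 0.6, P2 plays Stag with q = 0.6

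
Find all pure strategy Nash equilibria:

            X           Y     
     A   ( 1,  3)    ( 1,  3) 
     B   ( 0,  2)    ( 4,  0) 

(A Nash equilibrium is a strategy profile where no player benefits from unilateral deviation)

Nash equilibrium: (A, X)

Work:
Best responses:
  P1 vs X: payoffs [1, 0] → best response A (payoff 1)
  P1 vs Y: payoffs [1, 4] → best response B (payoff 4)
  P2 vs A: payoffs [3, 3] → best response X/Y (payoff 3)
  P2 vs B: payoffs [2, 0] → best response X (payoff 2)
Mutual best responses: (A,X) → Nash equilibria.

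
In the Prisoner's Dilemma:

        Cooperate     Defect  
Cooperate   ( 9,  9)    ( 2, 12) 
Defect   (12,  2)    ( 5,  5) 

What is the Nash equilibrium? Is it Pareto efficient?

(Defect, Defect) is NE; not Pareto efficient

Work:
Defect dominates Cooperate for both players:
If P2 cooperates: Defect (12) > Cooperate (9)
If P2 defects: Defect (5) > Cooperate (2)
NE: (Defect, Defect) with payoff (5, 5)
But (Cooperate, Cooperate) = (9, 9) Pareto dominates (5, 5)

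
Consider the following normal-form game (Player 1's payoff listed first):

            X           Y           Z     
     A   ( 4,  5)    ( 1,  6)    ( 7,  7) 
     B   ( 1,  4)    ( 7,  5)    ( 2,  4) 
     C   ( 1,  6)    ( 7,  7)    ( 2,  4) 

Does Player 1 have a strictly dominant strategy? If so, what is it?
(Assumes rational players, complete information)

No strictly dominant strategy exists for Player 1

Work:
A strategy strictly dominates another if it gives a strictly higher payoff against every opponent action. Compare each pair of P1's strategies column-by-column:
  A vs B: [4 vs 1, 1 vs 7, 7 vs 2] → A does not strictly dominate B (column Y: 1 ≤ 7)
  A vs C: [4 vs 1, 1 vs 7, 7 vs 2] → A does not strictly dominate C (column Y: 1 ≤ 7)
  B vs A: [1 vs 4, 7 vs 1, 2 vs 7] → B does not strictly dominate A (column X: 1 ≤ 4)
  B vs C: [1 vs 1, 7 vs 7, 2 vs 2] → B does not strictly dominate C (column X: 1 ≤ 1)
  C vs A: [1 vs 4, 7 vs 1, 2 vs 7] → C does not strictly dominate A (column X: 1 ≤ 4)
  C vs B: [1 vs 1, 7 vs 7, 2 vs 2] → C does not strictly dominate B (column X: 1 ≤ 1)
No single strategy strictly dominates all others → no strictly dominant strategy.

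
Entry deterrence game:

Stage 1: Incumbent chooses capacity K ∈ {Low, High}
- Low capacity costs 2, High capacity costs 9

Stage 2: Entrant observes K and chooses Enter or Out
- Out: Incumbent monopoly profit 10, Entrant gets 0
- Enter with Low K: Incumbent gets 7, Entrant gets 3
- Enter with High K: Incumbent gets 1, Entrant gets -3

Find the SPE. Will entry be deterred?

SPE: (Low, Enter|Low, Out|High); Entry not deterred. Incumbent net profit = 5, Entrant gets 3

Work:
After Low K: Entrant enters (3 > 0)
After High K: Entrant stays out (-3 < 0)
Incumbent: Low → 7−2=5, High → 10−9=1
Incumbent chooses Low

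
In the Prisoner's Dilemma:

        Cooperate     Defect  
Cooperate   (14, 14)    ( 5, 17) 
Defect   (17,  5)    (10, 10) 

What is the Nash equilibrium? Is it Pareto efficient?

(Defect, Defect) is NE; not Pareto efficient

Work:
Defect dominates Cooperate for both players:
If P2 cooperates: Defect (17) > Cooperate (14)
If P2 defects: Defect (10) > Cooperate (5)
NE: (Defect, Defect) with payoff (10, 10)
But (Cooperate, Cooperate) = (14, 14) Pareto dominates (10, 10)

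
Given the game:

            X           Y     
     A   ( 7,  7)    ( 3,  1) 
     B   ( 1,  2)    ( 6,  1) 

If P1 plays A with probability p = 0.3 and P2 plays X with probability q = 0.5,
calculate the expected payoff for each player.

E[P1] = 3.95, E[P2] = 2.25

Work:
E[P1] = p·q·π₁(A,X) + p·(1-q)·π₁(A,Y) + (1-p)·q·π₁(B,X) + (1-p)·(1-q)·π₁(B,Y)
= 0.3·0.5·7 + 0.3·0.5·3 + 0.7·0.5·1 + 0.7·0.5·6
= 3.95

E[P2] = 2.25 (similar calculation)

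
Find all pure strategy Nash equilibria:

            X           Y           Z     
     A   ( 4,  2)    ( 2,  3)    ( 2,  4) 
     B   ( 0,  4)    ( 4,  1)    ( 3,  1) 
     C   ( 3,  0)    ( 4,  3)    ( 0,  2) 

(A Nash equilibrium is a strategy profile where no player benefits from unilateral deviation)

Nash equilibrium: (C, Y)

Work:
Best responses:
  P1 vs X: payoffs [4, 0, 3] → best response A (payoff 4)
  P1 vs Y: payoffs [2, 4, 4] → best response B/C (payoff 4)
  P1 vs Z: payoffs [2, 3, 0] → best response B (payoff 3)
  P2 vs A: payoffs [2, 3, 4] → best response Z (payoff 4)
  P2 vs B: payoffs [4, 1, 1] → best response X (payoff 4)
  P2 vs C: payoffs [0, 3, 2] → best response Y (payoff 3)
Mutual best responses: (C,Y) → Nash equilibria.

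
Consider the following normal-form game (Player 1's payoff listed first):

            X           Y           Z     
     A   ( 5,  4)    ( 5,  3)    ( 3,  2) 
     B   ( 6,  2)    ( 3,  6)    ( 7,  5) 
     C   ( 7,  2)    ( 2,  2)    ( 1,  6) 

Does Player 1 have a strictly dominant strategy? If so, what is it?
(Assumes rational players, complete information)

No strictly dominant strategy exists for Player 1

Work:
A strategy strictly dominates another if it gives a strictly higher payoff against every opponent action. Compare each pair of P1's strategies column-by-column:
  A vs B: [5 vs 6, 5 vs 3, 3 vs 7] → A does not strictly dominate B (column X: 5 ≤ 6)
  A vs C: [5 vs 7, 5 vs 2, 3 vs 1] → A does not strictly dominate C (column X: 5 ≤ 7)
  B vs A: [6 vs 5, 3 vs 5, 7 vs 3] → B does not strictly dominate A (column Y: 3 ≤ 5)
  B vs C: [6 vs 7, 3 vs 2, 7 vs 1] → B does not strictly dominate C (column X: 6 ≤ 7)
  C vs A: [7 vs 5, 2 vs 5, 1 vs 3] → C does not strictly dominate A (column Y: 2 ≤ 5)
  C vs B: [7 vs 6, 2 vs 3, 1 vs 7] → C does not strictly dominate B (column Y: 2 ≤ 3)
No single strategy strictly dominates all others → no strictly dominant strategy.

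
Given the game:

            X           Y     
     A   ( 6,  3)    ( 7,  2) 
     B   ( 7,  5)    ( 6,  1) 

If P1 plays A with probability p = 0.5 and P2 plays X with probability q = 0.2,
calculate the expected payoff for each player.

E[P1] = 6.5, E[P2] = 2.0

Work:
E[P1] = p·q·π₁(A,X) + p·(1-q)·π₁(A,Y) + (1-p)·q·π₁(B,X) + (1-p)·(1-q)·π₁(B,Y)
= 0.5·0.2·6 + 0.5·0.8·7 + 0.5·0.2·7 + 0.5·0.8·6
= 6.5

E[P2] = 2.0 (similar calculation)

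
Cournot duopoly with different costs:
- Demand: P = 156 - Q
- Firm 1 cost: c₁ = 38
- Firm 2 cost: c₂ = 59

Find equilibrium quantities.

q₁* = 46.33, q₂* = 25.33

Work:
Reaction: q₁ = (156 - 38 - q₂)/2
Reaction: q₂ = (156 - 59 - q₁)/2
Solve simultaneously:
q₁* = (156 - 2×38 + 59)/3 = 46.33
q₂* = (156 - 2×59 + 38)/3 = 25.33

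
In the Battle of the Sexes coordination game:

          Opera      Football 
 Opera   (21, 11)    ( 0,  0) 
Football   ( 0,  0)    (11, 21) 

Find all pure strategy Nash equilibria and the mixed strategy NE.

Pure NE: (Opera, Opera) and (Football, Football); Mixed NE: p = 0.6562, q = 0.3438

Work:
Check pure NE:
(Opera, Opera): (21, 11) - no unilateral deviation beneficial
(Football, Football): (11, 21) - no unilateral deviation beneficial
Mixed NE: P1 plays Opera with p = 0.6562, P2 plays Opera with q = 0.3438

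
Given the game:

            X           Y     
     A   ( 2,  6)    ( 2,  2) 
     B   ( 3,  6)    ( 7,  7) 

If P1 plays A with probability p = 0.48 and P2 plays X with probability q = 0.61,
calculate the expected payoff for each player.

E[P1] = 3.3312, E[P2] = 5.454

Work:
E[P1] = p·q·π₁(A,X) + p·(1-q)·π₁(A,Y) + (1-p)·q·π₁(B,X) + (1-p)·(1-q)·π₁(B,Y)
= 0.48·0.61·2 + 0.48·0.39·2 + 0.52·0.61·3 + 0.52·0.39·7
= 3.3312

E[P2] = 5.454 (similar calculation)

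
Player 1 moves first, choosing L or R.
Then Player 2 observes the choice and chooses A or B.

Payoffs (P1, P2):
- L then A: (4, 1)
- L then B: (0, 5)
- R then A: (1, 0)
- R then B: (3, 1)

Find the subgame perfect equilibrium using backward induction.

P1 plays R, P2 plays B after L and B after R; Payoff (3, 1)

Work:
Backward induction:
After L: P2 chooses B → P1 gets 0
After R: P2 chooses B → P1 gets 3
P1 chooses R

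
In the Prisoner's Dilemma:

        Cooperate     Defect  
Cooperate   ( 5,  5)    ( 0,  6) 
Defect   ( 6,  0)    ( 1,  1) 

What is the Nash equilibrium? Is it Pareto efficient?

(Defect, Defect) is NE; not Pareto efficient

Work:
Defect dominates Cooperate for both players:
If P2 cooperates: Defect (6) > Cooperate (5)
If P2 defects: Defect (1) > Cooperate (0)
NE: (Defect, Defect) with payoff (1, 1)
But (Cooperate, Cooperate) = (5, 5) Pareto dominates (1, 1)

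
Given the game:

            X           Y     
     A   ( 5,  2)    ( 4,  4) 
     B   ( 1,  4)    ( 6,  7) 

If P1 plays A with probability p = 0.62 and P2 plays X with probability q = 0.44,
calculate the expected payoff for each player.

E[P1] = 4.1968, E[P2] = 4.0928

Work:
E[P1] = p·q·π₁(A,X) + p·(1-q)·π₁(A,Y) + (1-p)·q·π₁(B,X) + (1-p)·(1-q)·π₁(B,Y)
= 0.62·0.44·5 + 0.62·0.56·4 + 0.38·0.44·1 + 0.38·0.56·6
= 4.1968

E[P2] = 4.0928 (similar calculation)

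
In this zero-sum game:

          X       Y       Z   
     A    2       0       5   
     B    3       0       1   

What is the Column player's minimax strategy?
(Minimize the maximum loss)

Column should play Y, value = 0

Work:
Column player minimizes Row's maximum payoff:
Column X: max payoff to Row = 3
Column Y: max payoff to Row = 0
Column Z: max payoff to Row = 5
Minimum is 0, achieved by column Y.
Minimax strategy: Y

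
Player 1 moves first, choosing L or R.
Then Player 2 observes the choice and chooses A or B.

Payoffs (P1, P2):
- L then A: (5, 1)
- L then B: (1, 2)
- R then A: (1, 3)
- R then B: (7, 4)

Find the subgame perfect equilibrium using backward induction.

P1 plays R, P2 plays B after L and B after R; Payoff (7, 4)

Work:
Backward induction:
After L: P2 chooses B → P1 gets 1
After R: P2 chooses B → P1 gets 7
P1 chooses R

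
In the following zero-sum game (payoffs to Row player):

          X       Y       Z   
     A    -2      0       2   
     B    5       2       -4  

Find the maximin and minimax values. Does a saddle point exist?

Maximin = -2, Minimax = 2, Saddle: False

Work:
Row minimums: [-2, -4] → maximin = -2
Column maximums: [5, 2, 2] → minimax = 2
No saddle point (maximin ≠ minimax). Mixed strategy needed.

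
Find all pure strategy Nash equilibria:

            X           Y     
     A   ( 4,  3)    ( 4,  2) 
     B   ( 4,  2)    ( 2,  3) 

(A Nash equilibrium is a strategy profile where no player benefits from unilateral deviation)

Nash equilibrium: (A, X)

Work:
Best responses:
  P1 vs X: payoffs [4, 4] → best response A/B (payoff 4)
  P1 vs Y: payoffs [4, 2] → best response A (payoff 4)
  P2 vs A: payoffs [3, 2] → best response X (payoff 3)
  P2 vs B: payoffs [2, 3] → best response Y (payoff 3)
Mutual best responses: (A,X) → Nash equilibria.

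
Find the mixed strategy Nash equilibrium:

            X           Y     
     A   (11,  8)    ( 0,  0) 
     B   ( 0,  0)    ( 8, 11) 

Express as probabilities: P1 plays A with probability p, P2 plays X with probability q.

p = 0.5789, q = 0.4211

Work:
Find probabilities that make opponent indifferent:
P2 chooses q to make P1 indifferent between A and B
P1 chooses p to make P2 indifferent between X and Y
Mixed NE: P1 plays (A: 0.5789, B: 0.4211), P2 plays (X: 0.4211, Y: 0.5789)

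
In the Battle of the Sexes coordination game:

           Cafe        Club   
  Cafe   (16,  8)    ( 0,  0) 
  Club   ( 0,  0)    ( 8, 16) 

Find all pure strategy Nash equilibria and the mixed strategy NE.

Pure NE: (Cafe, Cafe) and (Club, Club); Mixed NE: p = 0.6667, q = 0.3333

Work:
Check pure NE:
(Cafe, Cafe): (16, 8) - no unilateral deviation beneficial
(Club, Club): (8, 16) - no unilateral deviation beneficial
Mixed NE: P1 plays Cafe with p = 0.6667, P2 plays Cafe with q = 0.3333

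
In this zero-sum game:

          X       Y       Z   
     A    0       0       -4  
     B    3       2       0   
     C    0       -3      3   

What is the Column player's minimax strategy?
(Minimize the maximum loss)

Column should play Y, value = 2

Work:
Column player minimizes Row's maximum payoff:
Column X: max payoff to Row = 3
Column Y: max payoff to Row = 2
Column Z: max payoff to Row = 3
Minimum is 2, achieved by column Y.
Minimax strategy: Y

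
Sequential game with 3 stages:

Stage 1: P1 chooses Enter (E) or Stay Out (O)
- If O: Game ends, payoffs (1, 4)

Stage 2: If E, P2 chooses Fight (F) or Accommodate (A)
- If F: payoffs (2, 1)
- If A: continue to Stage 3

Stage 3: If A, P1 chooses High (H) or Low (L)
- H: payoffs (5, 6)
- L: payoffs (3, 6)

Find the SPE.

SPE: (E, A, H); Outcome (5, 6)

Work:
Stage 3: P1 chooses H (5 vs 3)
Stage 2: P2: F->1, A->6 (anticipating H). Choose A
Stage 1: P1: O->1, E->5 (anticipating A, H). Choose E
SPE path: E -> A -> H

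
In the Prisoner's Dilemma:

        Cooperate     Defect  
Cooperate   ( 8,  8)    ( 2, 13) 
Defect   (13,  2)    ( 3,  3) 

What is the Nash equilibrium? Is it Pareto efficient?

(Defect, Defect) is NE; not Pareto efficient

Work:
Defect dominates Cooperate for both players:
If P2 cooperates: Defect (13) > Cooperate (8)
If P2 defects: Defect (3) > Cooperate (2)
NE: (Defect, Defect) with payoff (3, 3)
But (Cooperate, Cooperate) = (8, 8) Pareto dominates (3, 3)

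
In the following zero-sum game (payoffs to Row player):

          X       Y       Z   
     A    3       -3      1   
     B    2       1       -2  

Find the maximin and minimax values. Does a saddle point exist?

Maximin = -2, Minimax = 1, Saddle: False

Work:
Row minimums: [-3, -2] → maximin = -2
Column maximums: [3, 1, 1] → minimax = 1
No saddle point (maximin ≠ minimax). Mixed strategy needed.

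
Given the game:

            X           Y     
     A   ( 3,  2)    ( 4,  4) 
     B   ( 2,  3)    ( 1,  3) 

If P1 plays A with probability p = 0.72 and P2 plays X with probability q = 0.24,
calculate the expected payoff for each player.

E[P1] = 3.0544, E[P2] = 3.3744

Work:
E[P1] = p·q·π₁(A,X) + p·(1-q)·π₁(A,Y) + (1-p)·q·π₁(B,X) + (1-p)·(1-q)·π₁(B,Y)
= 0.72·0.24·3 + 0.72·0.76·4 + 0.28·0.24·2 + 0.28·0.76·1
= 3.0544

E[P2] = 3.3744 (similar calculation)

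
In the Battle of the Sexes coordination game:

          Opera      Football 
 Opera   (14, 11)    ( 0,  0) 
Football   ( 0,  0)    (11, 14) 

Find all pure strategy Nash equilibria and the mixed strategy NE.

Pure NE: (Opera, Opera) and (Football, Football); Mixed NE: p = 0.56, q = 0.44

Work:
Check pure NE:
(Opera, Opera): (14, 11) - no unilateral deviation beneficial
(Football, Football): (11, 14) - no unilateral deviation beneficial
Mixed NE: P1 plays Opera with p = 0.56, P2 plays Opera with q = 0.44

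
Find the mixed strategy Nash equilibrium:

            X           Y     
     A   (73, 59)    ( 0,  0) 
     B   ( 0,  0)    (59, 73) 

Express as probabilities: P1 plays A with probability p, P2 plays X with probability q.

p = 0.553, q = 0.447

Work:
Find probabilities that make opponent indifferent:
P2 chooses q to make P1 indifferent between A and B
P1 chooses p to make P2 indifferent between X and Y
Mixed NE: P1 plays (A: 0.553, B: 0.447), P2 plays (X: 0.447, Y: 0.553)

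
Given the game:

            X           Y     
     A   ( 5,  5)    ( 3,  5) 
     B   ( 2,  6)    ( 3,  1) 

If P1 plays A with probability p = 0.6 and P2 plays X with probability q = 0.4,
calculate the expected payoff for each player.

E[P1] = 3.32, E[P2] = 4.2

Work:
E[P1] = p·q·π₁(A,X) + p·(1-q)·π₁(A,Y) + (1-p)·q·π₁(B,X) + (1-p)·(1-q)·π₁(B,Y)
= 0.6·0.4·5 + 0.6·0.6·3 + 0.4·0.4·2 + 0.4·0.6·3
= 3.32

E[P2] = 4.2 (similar calculation)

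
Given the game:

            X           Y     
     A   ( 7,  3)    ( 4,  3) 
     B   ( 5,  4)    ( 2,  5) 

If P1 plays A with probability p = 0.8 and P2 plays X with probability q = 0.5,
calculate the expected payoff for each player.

E[P1] = 5.1, E[P2] = 3.3

Work:
E[P1] = p·q·π₁(A,X) + p·(1-q)·π₁(A,Y) + (1-p)·q·π₁(B,X) + (1-p)·(1-q)·π₁(B,Y)
= 0.8·0.5·7 + 0.8·0.5·4 + 0.2·0.5·5 + 0.2·0.5·2
= 5.1

E[P2] = 3.3 (similar calculation)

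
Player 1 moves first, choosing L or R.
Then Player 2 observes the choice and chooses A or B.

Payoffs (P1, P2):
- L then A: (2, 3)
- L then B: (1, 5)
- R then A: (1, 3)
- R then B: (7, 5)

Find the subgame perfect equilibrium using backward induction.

P1 plays R, P2 plays B after L and B after R; Payoff (7, 5)

Work:
Backward induction:
After L: P2 chooses B → P1 gets 1
After R: P2 chooses B → P1 gets 7
P1 chooses R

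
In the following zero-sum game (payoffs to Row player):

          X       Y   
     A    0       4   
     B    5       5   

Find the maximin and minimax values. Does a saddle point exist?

Maximin = 5, Minimax = 5, Saddle: True

Work:
Row minimums: [0, 5] → maximin = 5
Column maximums: [5, 5] → minimax = 5
Saddle point exists! Game value = 5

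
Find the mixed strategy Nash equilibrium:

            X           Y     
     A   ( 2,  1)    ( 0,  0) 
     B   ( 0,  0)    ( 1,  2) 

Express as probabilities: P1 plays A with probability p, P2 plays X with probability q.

p = 0.6667, q = 0.3333

Work:
Find probabilities that make opponent indifferent:
P2 chooses q to make P1 indifferent between A and B
P1 chooses p to make P2 indifferent between X and Y
Mixed NE: P1 plays (A: 0.6667, B: 0.3333), P2 plays (X: 0.3333, Y: 0.6667)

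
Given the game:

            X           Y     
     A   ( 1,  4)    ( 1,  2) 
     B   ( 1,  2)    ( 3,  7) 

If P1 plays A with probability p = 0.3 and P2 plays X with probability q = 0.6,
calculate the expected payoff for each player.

E[P1] = 1.56, E[P2] = 3.76

Work:
E[P1] = p·q·π₁(A,X) + p·(1-q)·π₁(A,Y) + (1-p)·q·π₁(B,X) + (1-p)·(1-q)·π₁(B,Y)
= 0.3·0.6·1 + 0.3·0.4·1 + 0.7·0.6·1 + 0.7·0.4·3
= 1.56

E[P2] = 3.76 (similar calculation)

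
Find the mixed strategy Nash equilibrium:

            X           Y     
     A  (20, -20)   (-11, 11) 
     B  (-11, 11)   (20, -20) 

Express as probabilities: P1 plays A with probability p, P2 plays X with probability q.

p = 0.5, q = 0.5

Work:
Find probabilities that make opponent indifferent:
P2 chooses q to make P1 indifferent between A and B
P1 chooses p to make P2 indifferent between X and Y
Mixed NE: P1 plays (A: 0.5, B: 0.5), P2 plays (X: 0.5, Y: 0.5)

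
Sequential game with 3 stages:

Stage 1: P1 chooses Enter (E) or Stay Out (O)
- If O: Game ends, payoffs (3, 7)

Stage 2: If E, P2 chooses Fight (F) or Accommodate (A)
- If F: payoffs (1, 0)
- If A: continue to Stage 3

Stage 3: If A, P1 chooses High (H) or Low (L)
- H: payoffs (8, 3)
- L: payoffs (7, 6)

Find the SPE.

SPE: (E, A, H); Outcome (8, 3)

Work:
Stage 3: P1 chooses H (8 vs 7)
Stage 2: P2: F->0, A->3 (anticipating H). Choose A
Stage 1: P1: O->3, E->8 (anticipating A, H). Choose E
SPE path: E -> A -> H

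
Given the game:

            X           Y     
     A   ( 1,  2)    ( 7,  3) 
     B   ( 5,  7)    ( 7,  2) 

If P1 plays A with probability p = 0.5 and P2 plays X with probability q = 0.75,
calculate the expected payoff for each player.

E[P1] = 4.0, E[P2] = 4.0

Work:
E[P1] = p·q·π₁(A,X) + p·(1-q)·π₁(A,Y) + (1-p)·q·π₁(B,X) + (1-p)·(1-q)·π₁(B,Y)
= 0.5·0.75·1 + 0.5·0.25·7 + 0.5·0.75·5 + 0.5·0.25·7
= 4.0

E[P2] = 4.0 (similar calculation)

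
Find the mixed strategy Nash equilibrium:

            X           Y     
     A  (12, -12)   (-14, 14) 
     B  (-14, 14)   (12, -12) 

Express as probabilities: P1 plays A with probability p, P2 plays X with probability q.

p = 0.5, q = 0.5

Work:
Find probabilities that make opponent indifferent:
P2 chooses q to make P1 indifferent between A and B
P1 chooses p to make P2 indifferent between X and Y
Mixed NE: P1 plays (A: 0.5, B: 0.5), P2 plays (X: 0.5, Y: 0.5)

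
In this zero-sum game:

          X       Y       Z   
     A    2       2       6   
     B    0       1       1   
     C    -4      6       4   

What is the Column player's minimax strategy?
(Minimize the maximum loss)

Column should play X, value = 2

Work:
Column player minimizes Row's maximum payoff:
Column X: max payoff to Row = 2
Column Y: max payoff to Row = 6
Column Z: max payoff to Row = 6
Minimum is 2, achieved by column X.
Minimax strategy: X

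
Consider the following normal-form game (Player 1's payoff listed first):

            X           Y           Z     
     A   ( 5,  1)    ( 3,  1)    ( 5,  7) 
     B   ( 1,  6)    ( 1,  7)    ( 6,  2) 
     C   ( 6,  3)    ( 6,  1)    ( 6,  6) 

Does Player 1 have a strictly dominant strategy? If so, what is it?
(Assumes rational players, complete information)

No strictly dominant strategy exists for Player 1

Work:
A strategy strictly dominates another if it gives a strictly higher payoff against every opponent action. Compare each pair of P1's strategies column-by-column:
  A vs B: [5 vs 1, 3 vs 1, 5 vs 6] → A does not strictly dominate B (column Z: 5 ≤ 6)
  A vs C: [5 vs 6, 3 vs 6, 5 vs 6] → A does not strictly dominate C (column X: 5 ≤ 6)
  B vs A: [1 vs 5, 1 vs 3, 6 vs 5] → B does not strictly dominate A (column X: 1 ≤ 5)
  B vs C: [1 vs 6, 1 vs 6, 6 vs 6] → B does not strictly dominate C (column X: 1 ≤ 6)
  C vs A: [6 vs 5, 6 vs 3, 6 vs 5] → C strictly dominates A
  C vs B: [6 vs 1, 6 vs 1, 6 vs 6] → C does not strictly dominate B (column Z: 6 ≤ 6)
No single strategy strictly dominates all others → no strictly dominant strategy.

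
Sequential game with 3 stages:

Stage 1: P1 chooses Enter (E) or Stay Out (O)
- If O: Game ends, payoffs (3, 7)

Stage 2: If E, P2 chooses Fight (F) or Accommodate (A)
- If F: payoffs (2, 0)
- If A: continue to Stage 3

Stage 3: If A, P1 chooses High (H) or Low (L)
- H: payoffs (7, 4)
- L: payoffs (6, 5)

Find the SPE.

SPE: (E, A, H); Outcome (7, 4)

Work:
Stage 3: P1 chooses H (7 vs 6)
Stage 2: P2: F->0, A->4 (anticipating H). Choose A
Stage 1: P1: O->3, E->7 (anticipating A, H). Choose E
SPE path: E -> A -> H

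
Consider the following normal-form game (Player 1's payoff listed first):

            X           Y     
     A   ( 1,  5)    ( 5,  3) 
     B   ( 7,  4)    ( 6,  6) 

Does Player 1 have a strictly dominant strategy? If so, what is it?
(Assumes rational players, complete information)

Yes, Player 1's strictly dominant strategy is B

Work:
A strategy strictly dominates another if it gives a strictly higher payoff against every opponent action. Compare each pair of P1's strategies column-by-column:
  A vs B: [1 vs 7, 5 vs 6] → A does not strictly dominate B (column X: 1 ≤ 7)
  B vs A: [7 vs 1, 6 vs 5] → B strictly dominates A
B strictly dominates every other strategy → strictly dominant.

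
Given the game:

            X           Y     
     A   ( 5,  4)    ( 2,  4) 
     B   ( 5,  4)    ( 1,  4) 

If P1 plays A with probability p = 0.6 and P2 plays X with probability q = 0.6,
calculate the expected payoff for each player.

E[P1] = 3.64, E[P2] = 4.0

Work:
E[P1] = p·q·π₁(A,X) + p·(1-q)·π₁(A,Y) + (1-p)·q·π₁(B,X) + (1-p)·(1-q)·π₁(B,Y)
= 0.6·0.6·5 + 0.6·0.4·2 + 0.4·0.6·5 + 0.4·0.4·1
= 3.64

E[P2] = 4.0 (similar calculation)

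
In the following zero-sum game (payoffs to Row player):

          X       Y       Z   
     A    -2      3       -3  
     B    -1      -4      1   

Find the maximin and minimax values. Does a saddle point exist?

Maximin = -3, Minimax = -1, Saddle: False

Work:
Row minimums: [-3, -4] → maximin = -3
Column maximums: [-1, 3, 1] → minimax = -1
No saddle point (maximin ≠ minimax). Mixed strategy needed.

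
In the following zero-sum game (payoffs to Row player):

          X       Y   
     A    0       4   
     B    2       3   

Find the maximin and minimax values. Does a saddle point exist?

Maximin = 2, Minimax = 2, Saddle: True

Work:
Row minimums: [0, 2] → maximin = 2
Column maximums: [2, 4] → minimax = 2
Saddle point exists! Game value = 2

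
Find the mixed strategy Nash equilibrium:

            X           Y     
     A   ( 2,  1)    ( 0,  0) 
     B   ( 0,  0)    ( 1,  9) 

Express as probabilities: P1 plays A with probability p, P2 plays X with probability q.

p = 0.9, q = 0.3333

Work:
Find probabilities that make opponent indifferent:
P2 chooses q to make P1 indifferent between A and B
P1 chooses p to make P2 indifferent between X and Y
Mixed NE: P1 plays (A: 0.9, B: 0.1), P2 plays (X: 0.3333, Y: 0.6667)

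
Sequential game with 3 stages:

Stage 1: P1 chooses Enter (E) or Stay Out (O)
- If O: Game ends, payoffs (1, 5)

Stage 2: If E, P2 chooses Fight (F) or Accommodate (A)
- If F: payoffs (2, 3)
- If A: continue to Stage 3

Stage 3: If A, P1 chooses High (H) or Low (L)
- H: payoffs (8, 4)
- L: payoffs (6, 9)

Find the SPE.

SPE: (E, A, H); Outcome (8, 4)

Work:
Stage 3: P1 chooses H (8 vs 6)
Stage 2: P2: F->3, A->4 (anticipating H). Choose A
Stage 1: P1: O->1, E->8 (anticipating A, H). Choose E
SPE path: E -> A -> H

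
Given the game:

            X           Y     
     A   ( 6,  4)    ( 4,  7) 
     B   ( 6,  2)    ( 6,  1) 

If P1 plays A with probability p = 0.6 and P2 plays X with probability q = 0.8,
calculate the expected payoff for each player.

E[P1] = 5.76, E[P2] = 3.48

Work:
E[P1] = p·q·π₁(A,X) + p·(1-q)·π₁(A,Y) + (1-p)·q·π₁(B,X) + (1-p)·(1-q)·π₁(B,Y)
= 0.6·0.8·6 + 0.6·0.2·4 + 0.4·0.8·6 + 0.4·0.2·6
= 5.76

E[P2] = 3.48 (similar calculation)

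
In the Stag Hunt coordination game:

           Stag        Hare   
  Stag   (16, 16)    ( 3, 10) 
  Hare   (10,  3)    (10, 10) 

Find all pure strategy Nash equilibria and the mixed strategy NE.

Pure NE: (Stag, Stag) and (Hare, Hare); Mixed NE: p = 0.5385, q = 0.5385

Work:
Check pure NE:
(Stag, Stag): (16, 16) - no unilateral deviation beneficial
(Hare, Hare): (10, 10) - no unilateral deviation beneficial
Mixed NE: P1 plays Stag with p = 0.5385, P2 plays Stag with q = 0.5385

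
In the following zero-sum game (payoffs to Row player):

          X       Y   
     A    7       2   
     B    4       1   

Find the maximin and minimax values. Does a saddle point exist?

Maximin = 2, Minimax = 2, Saddle: True

Work:
Row minimums: [2, 1] → maximin = 2
Column maximums: [7, 2] → minimax = 2
Saddle point exists! Game value = 2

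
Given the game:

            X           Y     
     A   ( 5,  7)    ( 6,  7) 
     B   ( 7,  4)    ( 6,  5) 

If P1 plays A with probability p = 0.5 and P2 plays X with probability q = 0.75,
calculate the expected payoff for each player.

E[P1] = 6.0, E[P2] = 5.625

Work:
E[P1] = p·q·π₁(A,X) + p·(1-q)·π₁(A,Y) + (1-p)·q·π₁(B,X) + (1-p)·(1-q)·π₁(B,Y)
= 0.5·0.75·5 + 0.5·0.25·6 + 0.5·0.75·7 + 0.5·0.25·6
= 6.0

E[P2] = 5.625 (similar calculation)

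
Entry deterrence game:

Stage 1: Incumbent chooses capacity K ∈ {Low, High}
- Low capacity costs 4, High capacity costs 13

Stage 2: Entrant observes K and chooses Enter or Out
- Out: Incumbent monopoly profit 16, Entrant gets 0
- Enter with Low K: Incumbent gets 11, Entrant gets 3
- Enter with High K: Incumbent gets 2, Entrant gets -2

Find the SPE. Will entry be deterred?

SPE: (Low, Enter|Low, Out|High); Entry not deterred. Incumbent net profit = 7, Entrant gets 3

Work:
After Low K: Entrant enters (3 > 0)
After High K: Entrant stays out (-2 < 0)
Incumbent: Low → 11−4=7, High → 16−13=3
Incumbent chooses Low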